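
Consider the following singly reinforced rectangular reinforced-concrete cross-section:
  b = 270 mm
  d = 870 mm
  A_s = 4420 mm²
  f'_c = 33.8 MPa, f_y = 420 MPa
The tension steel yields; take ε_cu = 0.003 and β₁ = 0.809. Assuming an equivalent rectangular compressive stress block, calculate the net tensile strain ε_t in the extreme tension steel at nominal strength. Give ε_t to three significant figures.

ε_t ≈ 0.00582

a = A_s f_y/(0.85 f'_c b) = 239.32 mm.
β₁ = 0.809, so c = a/β₁ = 239.32/0.809 = 295.82 mm.
From the linear strain diagram with ε_cu = 0.003: ε_t = 0.003 (d − c)/c = 0.003 × (870 − 295.82)/295.82 = 0.00582.
Since ε_t ≥ 0.005, the section is tension-controlled.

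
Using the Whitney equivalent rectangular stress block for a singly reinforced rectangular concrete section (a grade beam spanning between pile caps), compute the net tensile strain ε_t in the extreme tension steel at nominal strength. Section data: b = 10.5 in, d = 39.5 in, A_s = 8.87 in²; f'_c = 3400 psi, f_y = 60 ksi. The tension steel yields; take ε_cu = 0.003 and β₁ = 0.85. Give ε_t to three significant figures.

a = A_s f_y/(0.85 f'_c b) = 17.538 in.
β₁ = 0.85, so c = a/β₁ = 17.538/0.85 = 20.633 in.
From the linear strain diagram with ε_cu = 0.003: ε_t = 0.003 (d − c)/c = 0.003 × (39.5 − 20.633)/20.633 = 0.00274.
ε_t < 0.004 — the section is over-reinforced for flexure under ACI limits.

ε_t ≈ 0.00274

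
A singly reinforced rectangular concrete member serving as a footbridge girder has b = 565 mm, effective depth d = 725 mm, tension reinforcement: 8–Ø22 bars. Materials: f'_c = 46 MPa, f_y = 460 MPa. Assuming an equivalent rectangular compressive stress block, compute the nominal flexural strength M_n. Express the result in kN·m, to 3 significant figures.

M_n ≈ 970 kN·m

A_s = 8 × 380 = 3040 mm².
T = A_s f_y = 3040 × 460 = 1398400 N = 1398.4 kN.
From C = T: a = T/(0.85 f'_c b) = 1398400/(0.85 × 46 × 565) = 63.30 mm.
M_n = T(d − a/2) = 1398.4 kN × (725 − 31.65) mm = 969.58 kN·m.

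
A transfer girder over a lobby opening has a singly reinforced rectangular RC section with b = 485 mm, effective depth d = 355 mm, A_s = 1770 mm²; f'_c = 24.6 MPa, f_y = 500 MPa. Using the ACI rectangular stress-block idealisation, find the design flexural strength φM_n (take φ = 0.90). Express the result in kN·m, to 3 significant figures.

φM_n ≈ 248 kN·m

T = A_s f_y = 1770 × 500 = 885000 N = 885 kN.
From C = T: a = T/(0.85 f'_c b) = 885000/(0.85 × 24.6 × 485) = 87.27 mm.
M_n = T(d − a/2) = 885 kN × (355 − 43.635) mm = 275.56 kN·m.
φM_n = 0.90 × 275.56 = 248.00 kN·m.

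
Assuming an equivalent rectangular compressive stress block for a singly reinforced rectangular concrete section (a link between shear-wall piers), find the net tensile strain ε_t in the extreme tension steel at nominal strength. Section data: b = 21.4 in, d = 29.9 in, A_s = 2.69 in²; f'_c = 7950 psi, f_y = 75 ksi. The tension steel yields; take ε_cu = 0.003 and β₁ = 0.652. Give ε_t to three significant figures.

ε_t ≈ 0.0389

a = A_s f_y/(0.85 f'_c b) = 1.395 in.
β₁ = 0.652, so c = a/β₁ = 1.395/0.652 = 2.140 in.
From the linear strain diagram with ε_cu = 0.003: ε_t = 0.003 (d − c)/c = 0.003 × (29.9 − 2.140)/2.140 = 0.0389.
Since ε_t ≥ 0.005, the section is tension-controlled.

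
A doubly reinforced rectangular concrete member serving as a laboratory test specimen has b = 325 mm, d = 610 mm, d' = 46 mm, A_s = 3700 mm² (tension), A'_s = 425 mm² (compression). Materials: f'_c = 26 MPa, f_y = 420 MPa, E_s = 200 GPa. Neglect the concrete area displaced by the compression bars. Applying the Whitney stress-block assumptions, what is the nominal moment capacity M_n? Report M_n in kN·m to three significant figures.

M_n ≈ 808 kN·m

Assume both tension and compression steel yield.
Net tension couple steel: A_s − A'_s = 3275 mm².
a = (A_s − A'_s) f_y / (0.85 f'_c b) = 1375500/(0.85 × 26 × 325) = 191.51 mm.
c = a/β₁ = 191.51/0.85 = 225.31 mm; ε'_s = 0.003(c − d')/c = 0.0024 ≥ f_y/E_s = 0.0021, so compression steel does yield.
M_n = (A_s − A'_s) f_y (d − a/2) + A'_s f_y (d − d') = [1375500 × (610 − 95.755) + 178500 × (610 − 46)] × 10⁻⁶ = 707.34 + 100.67 = 808.01 kN·m.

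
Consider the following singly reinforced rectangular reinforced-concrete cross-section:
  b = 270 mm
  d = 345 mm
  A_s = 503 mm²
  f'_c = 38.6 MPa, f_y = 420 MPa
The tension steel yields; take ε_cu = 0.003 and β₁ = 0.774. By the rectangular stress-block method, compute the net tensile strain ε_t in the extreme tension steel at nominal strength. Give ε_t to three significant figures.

ε_t ≈ 0.0306

a = A_s f_y/(0.85 f'_c b) = 23.85 mm.
β₁ = 0.774, so c = a/β₁ = 23.85/0.774 = 30.81 mm.
From the linear strain diagram with ε_cu = 0.003: ε_t = 0.003 (d − c)/c = 0.003 × (345 − 30.81)/30.81 = 0.0306.
Since ε_t ≥ 0.005, the section is tension-controlled.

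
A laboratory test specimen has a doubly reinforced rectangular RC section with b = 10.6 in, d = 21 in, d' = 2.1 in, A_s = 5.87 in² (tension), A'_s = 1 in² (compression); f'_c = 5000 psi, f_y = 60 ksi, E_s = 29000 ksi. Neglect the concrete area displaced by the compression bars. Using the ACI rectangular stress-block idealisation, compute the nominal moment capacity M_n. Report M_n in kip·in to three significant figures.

M_n ≈ 6320 kip·in

Assume both steels yield.
a = (A_s − A'_s) f_y/(0.85 f'_c b) = (5.87 − 1) × 60/(0.85 × 5 × 10.6) = 6.486 in.
c = a/β₁ = 6.486/0.8 = 8.108 in; ε'_s = 0.003(c − d')/c = 0.0022 ≥ ε_y = 0.0021, so the compression steel yields.
M_n = (A_s − A'_s) f_y (d − a/2) + A'_s f_y (d − d') = 292.2 × (21 − 3.243) + 60 × (21 − 2.1) = 5188.6 + 1134.0 = 6322.6 kip·in.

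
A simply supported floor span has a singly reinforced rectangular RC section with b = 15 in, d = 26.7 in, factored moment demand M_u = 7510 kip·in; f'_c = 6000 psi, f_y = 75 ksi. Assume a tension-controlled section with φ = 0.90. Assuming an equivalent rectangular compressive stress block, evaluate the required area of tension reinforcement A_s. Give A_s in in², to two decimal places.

A_s ≈ 4.55 in²

M_n = M_u/φ = 7510/0.90 = 8344.44 kip·in.
From M_n = 0.85 f'_c a b (d − a/2):
a = d − √(d² − 2M_n/(0.85 f'_c b)) = 26.7 − √(26.7² − 2 × 8344.44/(0.85 × 6 × 15)) = 4.457 in.
A_s = 0.85 f'_c a b / f_y = 0.85 × 6 × 4.457 × 15 / 75 = 4.546 in².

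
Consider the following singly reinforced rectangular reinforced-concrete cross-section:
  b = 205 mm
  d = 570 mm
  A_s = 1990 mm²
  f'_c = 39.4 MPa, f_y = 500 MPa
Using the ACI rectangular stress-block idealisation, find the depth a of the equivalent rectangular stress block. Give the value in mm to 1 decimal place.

T = A_s f_y = 1990 × 500 = 995000 N = 995 kN.
Setting C = 0.85 f'_c a b equal to T: a = 995000/(0.85 × 39.4 × 205) = 144.9 mm.

a ≈ 144.9 mm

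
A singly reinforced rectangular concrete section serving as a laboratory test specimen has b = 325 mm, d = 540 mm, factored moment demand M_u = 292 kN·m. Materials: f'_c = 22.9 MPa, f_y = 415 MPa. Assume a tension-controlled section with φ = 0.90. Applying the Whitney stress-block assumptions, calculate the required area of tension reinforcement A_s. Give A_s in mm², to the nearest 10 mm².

A_s ≈ 1600 mm²

M_n = M_u/φ = 292/0.90 = 324.444 kN·m.
With M_n = 0.85 f'_c a b (d − a/2), solve the quadratic for a:
a = d − √(d² − 2M_n/(0.85 f'_c b)) = 540 − √(540² − 2 × 324.444×10⁶/(0.85 × 22.9 × 325)) = 105.23 mm.
A_s = 0.85 f'_c a b / f_y = 0.85 × 22.9 × 105.23 × 325 / 415 = 1604.1 mm².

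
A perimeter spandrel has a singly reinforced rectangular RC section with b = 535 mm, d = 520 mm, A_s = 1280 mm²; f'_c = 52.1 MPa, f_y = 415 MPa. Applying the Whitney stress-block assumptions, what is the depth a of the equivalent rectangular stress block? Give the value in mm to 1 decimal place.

a ≈ 22.4 mm

T = A_s f_y = 1280 × 415 = 531200 N = 531.2 kN.
Setting C = 0.85 f'_c a b equal to T: a = 531200/(0.85 × 52.1 × 535) = 22.4 mm.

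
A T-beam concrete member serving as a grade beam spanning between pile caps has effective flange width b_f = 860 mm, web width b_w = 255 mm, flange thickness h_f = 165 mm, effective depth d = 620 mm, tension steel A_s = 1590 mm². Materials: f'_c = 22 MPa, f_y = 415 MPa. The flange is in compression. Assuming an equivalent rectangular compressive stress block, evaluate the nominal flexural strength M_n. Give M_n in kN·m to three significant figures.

M_n ≈ 396 kN·m

Tension: T = A_s f_y = 1590 × 415 = 659850 N.
Try a within the flange: a = T/(0.85 f'_c b_f) = 659850/(0.85 × 22 × 860) = 41.03 mm.
Since a = 41.03 ≤ h_f = 165 mm, the stress block lies entirely in the flange; analyse as a rectangular beam of width b_f.
M_n = T(d − a/2) = 659850 × (620 − 20.515) = 395.57 × 10⁶ N·mm.
M_n = 395.57 kN·m.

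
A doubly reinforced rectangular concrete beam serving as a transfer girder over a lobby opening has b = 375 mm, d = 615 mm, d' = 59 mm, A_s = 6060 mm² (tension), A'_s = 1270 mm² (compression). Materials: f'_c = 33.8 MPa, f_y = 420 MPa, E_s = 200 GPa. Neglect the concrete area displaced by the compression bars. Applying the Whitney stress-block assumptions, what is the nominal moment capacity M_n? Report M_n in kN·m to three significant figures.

M_n ≈ 1350 kN·m

Assume both tension and compression steel yield.
Net tension couple steel: A_s − A'_s = 4790 mm².
a = (A_s − A'_s) f_y / (0.85 f'_c b) = 2011800/(0.85 × 33.8 × 375) = 186.73 mm.
c = a/β₁ = 186.73/0.809 = 230.82 mm; ε'_s = 0.003(c − d')/c = 0.0022 ≥ f_y/E_s = 0.0021, so compression steel does yield.
M_n = (A_s − A'_s) f_y (d − a/2) + A'_s f_y (d − d') = [2011800 × (615 − 93.365) + 533400 × (615 − 59)] × 10⁻⁶ = 1049.43 + 296.57 = 1346.00 kN·m.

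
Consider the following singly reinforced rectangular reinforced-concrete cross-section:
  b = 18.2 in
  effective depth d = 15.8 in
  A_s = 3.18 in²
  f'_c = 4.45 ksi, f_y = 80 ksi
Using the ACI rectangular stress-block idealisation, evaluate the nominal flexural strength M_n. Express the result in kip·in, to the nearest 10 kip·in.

M_n ≈ 3550 kip·in

T = A_s f_y = 3.18 × 80 = 254.4 kips.
a = T/(0.85 f'_c b) = 254.4/(0.85 × 4.45 × 18.2) = 3.695 in.
M_n = T(d − a/2) = 254.4 × (15.8 − 1.8475) = 3549.5 kip·in.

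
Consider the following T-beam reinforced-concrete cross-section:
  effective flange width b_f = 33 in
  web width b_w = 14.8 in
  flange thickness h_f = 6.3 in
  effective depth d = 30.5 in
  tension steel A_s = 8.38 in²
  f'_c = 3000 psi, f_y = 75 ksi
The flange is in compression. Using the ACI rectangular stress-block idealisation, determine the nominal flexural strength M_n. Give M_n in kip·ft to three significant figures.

M_n ≈ 1400 kip·ft

Tension: T = A_s f_y = 8.38 × 75 = 628.5 kips.
Try a within the flange: a = T/(0.85 f'_c b_f) = 628.5/(0.85 × 3 × 33) = 7.469 in.
a = 7.469 > h_f = 6.3 in: the block extends into the web. Split into flange-overhang and web parts.
C_f = 0.85 f'_c (b_f − b_w) h_f = 0.85 × 3 × (33 − 14.8) × 6.3 = 292.4 kips.
Remaining web compression depth: a_w = (T − C_f)/(0.85 f'_c b_w) = (628.5 − 292.4)/(0.85 × 3 × 14.8) = 8.906 in.
M_n = C_f(d − h_f/2) + (T − C_f)(d − a_w/2) = 292.4 × (30.5 − 3.15) + 336.1 × (30.5 − 4.453) = 7997.1 + 8754.4 = 16751.5 kip·in.
M_n = 16751.5/12 = 1395.96 kip·ft.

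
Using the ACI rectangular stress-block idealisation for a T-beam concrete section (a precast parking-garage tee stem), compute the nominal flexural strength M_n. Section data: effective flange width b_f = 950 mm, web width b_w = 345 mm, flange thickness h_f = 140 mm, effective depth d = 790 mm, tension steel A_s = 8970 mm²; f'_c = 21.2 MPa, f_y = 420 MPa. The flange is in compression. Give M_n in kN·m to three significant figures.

Tension: T = A_s f_y = 8970 × 420 = 3767400 N.
Try a within the flange: a = T/(0.85 f'_c b_f) = 3767400/(0.85 × 21.2 × 950) = 220.07 mm.
a = 220.07 > h_f = 140 mm: the block extends into the web. Split into flange-overhang and web parts.
C_f = 0.85 f'_c (b_f − b_w) h_f = 0.85 × 21.2 × (950 − 345) × 140 = 1526294 N.
Remaining web compression depth: a_w = (T − C_f)/(0.85 f'_c b_w) = (3767400 − 1526294)/(0.85 × 21.2 × 345) = 360.49 mm.
M_n = C_f(d − h_f/2) + (T − C_f)(d − a_w/2) = 1526294 × (790 − 70) + 2241106 × (790 − 180.245) = 1098.93 + 1366.53 = 2465.46 × 10⁶ N·mm.
M_n = 2465.46 kN·m.

M_n ≈ 2470 kN·m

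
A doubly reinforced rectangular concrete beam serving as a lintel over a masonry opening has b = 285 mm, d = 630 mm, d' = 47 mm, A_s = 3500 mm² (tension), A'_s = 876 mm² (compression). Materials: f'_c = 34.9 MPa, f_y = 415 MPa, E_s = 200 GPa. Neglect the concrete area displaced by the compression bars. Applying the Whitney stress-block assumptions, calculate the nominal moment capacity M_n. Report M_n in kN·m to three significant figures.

Assume both tension and compression steel yield.
Net tension couple steel: A_s − A'_s = 2624 mm².
a = (A_s − A'_s) f_y / (0.85 f'_c b) = 1088960/(0.85 × 34.9 × 285) = 128.80 mm.
c = a/β₁ = 128.80/0.801 = 160.80 mm; ε'_s = 0.003(c − d')/c = 0.0021 ≥ f_y/E_s = 0.0021, so compression steel does yield.
M_n = (A_s − A'_s) f_y (d − a/2) + A'_s f_y (d − d') = [1088960 × (630 − 64.4) + 363540 × (630 − 47)] × 10⁻⁶ = 615.92 + 211.94 = 827.86 kN·m.

M_n ≈ 828 kN·m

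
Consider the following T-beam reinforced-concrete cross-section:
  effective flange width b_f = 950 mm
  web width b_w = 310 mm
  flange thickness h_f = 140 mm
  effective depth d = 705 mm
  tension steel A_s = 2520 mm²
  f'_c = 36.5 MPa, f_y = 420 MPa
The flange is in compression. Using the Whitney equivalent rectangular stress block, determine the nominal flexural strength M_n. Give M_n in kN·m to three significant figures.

Tension: T = A_s f_y = 2520 × 420 = 1058400 N.
Try a within the flange: a = T/(0.85 f'_c b_f) = 1058400/(0.85 × 36.5 × 950) = 35.91 mm.
Since a = 35.91 ≤ h_f = 140 mm, the stress block lies entirely in the flange; analyse as a rectangular beam of width b_f.
M_n = T(d − a/2) = 1058400 × (705 − 17.955) = 727.17 × 10⁶ N·mm.
M_n = 727.17 kN·m.

M_n ≈ 727 kN·m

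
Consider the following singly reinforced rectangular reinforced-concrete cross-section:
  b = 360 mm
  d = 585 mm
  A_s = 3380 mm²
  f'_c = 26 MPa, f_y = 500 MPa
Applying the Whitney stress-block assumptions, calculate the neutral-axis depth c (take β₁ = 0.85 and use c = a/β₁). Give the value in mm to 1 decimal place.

c ≈ 249.9 mm

T = A_s f_y = 3380 × 500 = 1690000 N = 1690 kN.
Setting C = 0.85 f'_c a b equal to T: a = 1690000/(0.85 × 26 × 360) = 212.418 mm.
With β₁ = 0.85, c = a/β₁ = 212.418/0.85 = 249.9 mm.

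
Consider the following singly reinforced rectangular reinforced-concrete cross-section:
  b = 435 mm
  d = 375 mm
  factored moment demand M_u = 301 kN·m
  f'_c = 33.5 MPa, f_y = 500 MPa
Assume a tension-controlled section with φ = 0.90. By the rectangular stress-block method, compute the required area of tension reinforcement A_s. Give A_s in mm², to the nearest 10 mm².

M_n = M_u/φ = 301/0.90 = 334.444 kN·m.
With M_n = 0.85 f'_c a b (d − a/2), solve the quadratic for a:
a = d − √(d² − 2M_n/(0.85 f'_c b)) = 375 − √(375² − 2 × 334.444×10⁶/(0.85 × 33.5 × 435)) = 80.68 mm.
A_s = 0.85 f'_c a b / f_y = 0.85 × 33.5 × 80.68 × 435 / 500 = 1998.7 mm².

A_s ≈ 2000 mm²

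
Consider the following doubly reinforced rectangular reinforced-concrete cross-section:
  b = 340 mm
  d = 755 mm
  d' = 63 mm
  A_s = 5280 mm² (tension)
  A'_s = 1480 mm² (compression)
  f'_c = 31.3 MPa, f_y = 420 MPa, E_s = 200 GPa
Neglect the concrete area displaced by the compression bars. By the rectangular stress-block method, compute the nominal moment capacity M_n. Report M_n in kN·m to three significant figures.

Assume both tension and compression steel yield.
Net tension couple steel: A_s − A'_s = 3800 mm².
a = (A_s − A'_s) f_y / (0.85 f'_c b) = 1596000/(0.85 × 31.3 × 340) = 176.44 mm.
c = a/β₁ = 176.44/0.826 = 213.61 mm; ε'_s = 0.003(c − d')/c = 0.0021 ≥ f_y/E_s = 0.0021, so compression steel does yield.
M_n = (A_s − A'_s) f_y (d − a/2) + A'_s f_y (d − d') = [1596000 × (755 − 88.22) + 621600 × (755 − 63)] × 10⁻⁶ = 1064.18 + 430.15 = 1494.33 kN·m.

M_n ≈ 1490 kN·m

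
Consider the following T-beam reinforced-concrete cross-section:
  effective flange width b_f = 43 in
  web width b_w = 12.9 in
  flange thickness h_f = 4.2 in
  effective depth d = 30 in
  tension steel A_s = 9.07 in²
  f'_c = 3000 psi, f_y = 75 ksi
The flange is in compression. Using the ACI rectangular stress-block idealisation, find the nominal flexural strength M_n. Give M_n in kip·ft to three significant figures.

Tension: T = A_s f_y = 9.07 × 75 = 680.25 kips.
Try a within the flange: a = T/(0.85 f'_c b_f) = 680.25/(0.85 × 3 × 43) = 6.204 in.
a = 6.204 > h_f = 4.2 in: the block extends into the web. Split into flange-overhang and web parts.
C_f = 0.85 f'_c (b_f − b_w) h_f = 0.85 × 3 × (43 − 12.9) × 4.2 = 322.4 kips.
Remaining web compression depth: a_w = (T − C_f)/(0.85 f'_c b_w) = (680.25 − 322.4)/(0.85 × 3 × 12.9) = 10.879 in.
M_n = C_f(d − h_f/2) + (T − C_f)(d − a_w/2) = 322.4 × (30 − 2.1) + 357.85 × (30 − 5.4395) = 8995.0 + 8789.0 = 17784.0 kip·in.
M_n = 17784.0/12 = 1482.00 kip·ft.

M_n ≈ 1480 kip·ft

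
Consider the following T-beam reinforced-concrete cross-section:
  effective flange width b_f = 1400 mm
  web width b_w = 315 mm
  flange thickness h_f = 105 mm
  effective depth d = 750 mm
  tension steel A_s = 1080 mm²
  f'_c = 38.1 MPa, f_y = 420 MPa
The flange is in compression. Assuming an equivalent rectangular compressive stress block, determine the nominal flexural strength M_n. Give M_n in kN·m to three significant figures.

M_n ≈ 338 kN·m

Tension: T = A_s f_y = 1080 × 420 = 453600 N.
Try a within the flange: a = T/(0.85 f'_c b_f) = 453600/(0.85 × 38.1 × 1400) = 10.00 mm.
Since a = 10.00 ≤ h_f = 105 mm, the stress block lies entirely in the flange; analyse as a rectangular beam of width b_f.
M_n = T(d − a/2) = 453600 × (750 − 5) = 337.93 × 10⁶ N·mm.
M_n = 337.93 kN·m.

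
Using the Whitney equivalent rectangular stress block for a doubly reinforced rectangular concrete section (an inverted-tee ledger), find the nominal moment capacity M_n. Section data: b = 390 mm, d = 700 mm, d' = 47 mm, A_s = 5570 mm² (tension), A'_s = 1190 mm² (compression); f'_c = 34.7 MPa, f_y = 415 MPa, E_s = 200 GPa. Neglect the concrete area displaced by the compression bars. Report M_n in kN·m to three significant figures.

Assume both tension and compression steel yield.
Net tension couple steel: A_s − A'_s = 4380 mm².
a = (A_s − A'_s) f_y / (0.85 f'_c b) = 1817700/(0.85 × 34.7 × 390) = 158.02 mm.
c = a/β₁ = 158.02/0.802 = 197.03 mm; ε'_s = 0.003(c − d')/c = 0.0023 ≥ f_y/E_s = 0.0021, so compression steel does yield.
M_n = (A_s − A'_s) f_y (d − a/2) + A'_s f_y (d − d') = [1817700 × (700 − 79.01) + 493850 × (700 − 47)] × 10⁻⁶ = 1128.77 + 322.48 = 1451.25 kN·m.

M_n ≈ 1450 kN·m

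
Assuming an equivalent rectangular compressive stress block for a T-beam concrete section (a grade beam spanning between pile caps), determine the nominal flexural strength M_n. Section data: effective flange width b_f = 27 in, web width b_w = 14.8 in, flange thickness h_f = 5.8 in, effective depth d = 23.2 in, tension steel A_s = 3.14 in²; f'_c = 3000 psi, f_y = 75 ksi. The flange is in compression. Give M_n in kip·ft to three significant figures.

M_n ≈ 422 kip·ft

Tension: T = A_s f_y = 3.14 × 75 = 235.5 kips.
Try a within the flange: a = T/(0.85 f'_c b_f) = 235.5/(0.85 × 3 × 27) = 3.420 in.
Since a = 3.420 ≤ h_f = 5.8 in, the stress block lies entirely in the flange; analyse as a rectangular beam of width b_f.
M_n = T(d − a/2) = 235.5 × (23.2 − 1.71) = 5060.9 kip·in.
M_n = 5060.9/12 = 421.74 kip·ft.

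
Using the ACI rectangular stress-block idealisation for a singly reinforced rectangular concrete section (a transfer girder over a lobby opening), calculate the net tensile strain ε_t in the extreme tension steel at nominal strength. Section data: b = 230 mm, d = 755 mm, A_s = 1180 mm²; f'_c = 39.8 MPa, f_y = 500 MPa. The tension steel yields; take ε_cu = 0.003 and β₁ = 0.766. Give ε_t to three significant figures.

ε_t ≈ 0.0199

a = A_s f_y/(0.85 f'_c b) = 75.83 mm.
β₁ = 0.766, so c = a/β₁ = 75.83/0.766 = 98.99 mm.
From the linear strain diagram with ε_cu = 0.003: ε_t = 0.003 (d − c)/c = 0.003 × (755 − 98.99)/98.99 = 0.0199.
Since ε_t ≥ 0.005, the section is tension-controlled.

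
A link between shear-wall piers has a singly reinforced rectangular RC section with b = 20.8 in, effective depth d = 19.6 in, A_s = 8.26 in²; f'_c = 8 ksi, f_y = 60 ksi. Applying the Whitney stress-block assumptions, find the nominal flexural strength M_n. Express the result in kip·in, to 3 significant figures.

M_n ≈ 8850 kip·in

T = A_s f_y = 8.26 × 60 = 495.6 kips.
a = T/(0.85 f'_c b) = 495.6/(0.85 × 8 × 20.8) = 3.504 in.
M_n = T(d − a/2) = 495.6 × (19.6 − 1.752) = 8845.5 kip·in.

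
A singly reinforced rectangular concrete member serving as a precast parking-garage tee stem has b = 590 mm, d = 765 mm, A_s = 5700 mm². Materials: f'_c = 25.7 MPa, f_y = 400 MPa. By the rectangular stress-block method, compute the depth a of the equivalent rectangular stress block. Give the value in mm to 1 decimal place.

a ≈ 176.9 mm

T = A_s f_y = 5700 × 400 = 2280000 N = 2280 kN.
Setting C = 0.85 f'_c a b equal to T: a = 2280000/(0.85 × 25.7 × 590) = 176.9 mm.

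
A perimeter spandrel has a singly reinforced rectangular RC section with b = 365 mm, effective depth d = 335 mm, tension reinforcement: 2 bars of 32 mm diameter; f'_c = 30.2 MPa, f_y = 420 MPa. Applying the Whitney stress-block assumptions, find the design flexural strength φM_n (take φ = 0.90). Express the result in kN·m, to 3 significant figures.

φM_n ≈ 182 kN·m

A_s = 2 × 804 = 1608 mm².
T = A_s f_y = 1608 × 420 = 675360 N = 675.36 kN.
From C = T: a = T/(0.85 f'_c b) = 675360/(0.85 × 30.2 × 365) = 72.08 mm.
M_n = T(d − a/2) = 675.36 kN × (335 − 36.04) mm = 201.91 kN·m.
φM_n = 0.90 × 201.91 = 181.72 kN·m.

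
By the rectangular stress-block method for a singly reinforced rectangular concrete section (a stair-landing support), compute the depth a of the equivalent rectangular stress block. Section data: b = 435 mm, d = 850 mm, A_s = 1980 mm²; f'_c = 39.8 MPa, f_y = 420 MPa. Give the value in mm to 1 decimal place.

T = A_s f_y = 1980 × 420 = 831600 N = 831.6 kN.
Setting C = 0.85 f'_c a b equal to T: a = 831600/(0.85 × 39.8 × 435) = 56.5 mm.

a ≈ 56.5 mm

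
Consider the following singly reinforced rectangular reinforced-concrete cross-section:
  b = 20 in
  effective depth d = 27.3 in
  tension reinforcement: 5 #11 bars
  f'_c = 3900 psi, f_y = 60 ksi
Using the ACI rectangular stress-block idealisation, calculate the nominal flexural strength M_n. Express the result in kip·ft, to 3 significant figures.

A_s = 5 × 1.56 = 7.8 in².
T = A_s f_y = 7.8 × 60 = 468 kips.
a = T/(0.85 f'_c b) = 468/(0.85 × 3.9 × 20) = 7.059 in.
M_n = T(d − a/2) = 468 × (27.3 − 3.5295) = 11124.6 kip·in = 11124.6/12 = 927.05 kip·ft.

M_n ≈ 927 kip·ft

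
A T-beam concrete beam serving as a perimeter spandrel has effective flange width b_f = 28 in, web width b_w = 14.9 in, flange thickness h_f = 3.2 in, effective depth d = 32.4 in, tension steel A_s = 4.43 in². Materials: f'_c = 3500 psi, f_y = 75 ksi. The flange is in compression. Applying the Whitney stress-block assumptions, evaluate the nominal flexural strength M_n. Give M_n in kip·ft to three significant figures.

Tension: T = A_s f_y = 4.43 × 75 = 332.25 kips.
Try a within the flange: a = T/(0.85 f'_c b_f) = 332.25/(0.85 × 3.5 × 28) = 3.989 in.
a = 3.989 > h_f = 3.2 in: the block extends into the web. Split into flange-overhang and web parts.
C_f = 0.85 f'_c (b_f − b_w) h_f = 0.85 × 3.5 × (28 − 14.9) × 3.2 = 124.7 kips.
Remaining web compression depth: a_w = (T − C_f)/(0.85 f'_c b_w) = (332.25 − 124.7)/(0.85 × 3.5 × 14.9) = 4.682 in.
M_n = C_f(d − h_f/2) + (T − C_f)(d − a_w/2) = 124.7 × (32.4 − 1.6) + 207.55 × (32.4 − 2.341) = 3840.8 + 6238.7 = 10079.5 kip·in.
M_n = 10079.5/12 = 839.96 kip·ft.

M_n ≈ 840 kip·ft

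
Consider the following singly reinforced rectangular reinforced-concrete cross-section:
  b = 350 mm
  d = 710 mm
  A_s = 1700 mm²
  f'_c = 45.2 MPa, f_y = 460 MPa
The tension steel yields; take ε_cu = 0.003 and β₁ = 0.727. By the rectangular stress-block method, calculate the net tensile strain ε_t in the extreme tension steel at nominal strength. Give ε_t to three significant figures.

ε_t ≈ 0.0236

a = A_s f_y/(0.85 f'_c b) = 58.15 mm.
β₁ = 0.727, so c = a/β₁ = 58.15/0.727 = 79.99 mm.
From the linear strain diagram with ε_cu = 0.003: ε_t = 0.003 (d − c)/c = 0.003 × (710 − 79.99)/79.99 = 0.0236.
Since ε_t ≥ 0.005, the section is tension-controlled.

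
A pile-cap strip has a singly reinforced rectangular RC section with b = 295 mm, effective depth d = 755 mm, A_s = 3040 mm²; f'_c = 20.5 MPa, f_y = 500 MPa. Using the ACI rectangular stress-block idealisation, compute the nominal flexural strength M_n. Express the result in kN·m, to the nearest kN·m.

M_n ≈ 923 kN·m

T = A_s f_y = 3040 × 500 = 1520000 N = 1520 kN.
From C = T: a = T/(0.85 f'_c b) = 1520000/(0.85 × 20.5 × 295) = 295.70 mm.
M_n = T(d − a/2) = 1520 kN × (755 − 147.85) mm = 922.87 kN·m.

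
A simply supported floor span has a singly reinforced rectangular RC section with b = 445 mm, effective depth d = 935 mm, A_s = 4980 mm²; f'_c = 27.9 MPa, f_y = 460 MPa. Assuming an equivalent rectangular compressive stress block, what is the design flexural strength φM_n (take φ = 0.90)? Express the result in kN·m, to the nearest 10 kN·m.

T = A_s f_y = 4980 × 460 = 2290800 N = 2290.8 kN.
From C = T: a = T/(0.85 f'_c b) = 2290800/(0.85 × 27.9 × 445) = 217.07 mm.
M_n = T(d − a/2) = 2290.8 kN × (935 − 108.535) mm = 1893.27 kN·m.
φM_n = 0.90 × 1893.27 = 1703.94 kN·m.

φM_n ≈ 1700 kN·m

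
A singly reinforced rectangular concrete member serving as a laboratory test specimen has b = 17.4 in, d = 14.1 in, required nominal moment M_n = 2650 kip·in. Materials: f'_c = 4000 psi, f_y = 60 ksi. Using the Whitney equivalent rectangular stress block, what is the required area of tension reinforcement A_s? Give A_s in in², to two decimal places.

A_s ≈ 3.60 in²

From M_n = 0.85 f'_c a b (d − a/2):
a = d − √(d² − 2M_n/(0.85 f'_c b)) = 14.1 − √(14.1² − 2 × 2650/(0.85 × 4 × 17.4)) = 3.649 in.
A_s = 0.85 f'_c a b / f_y = 0.85 × 4 × 3.649 × 17.4 / 60 = 3.598 in².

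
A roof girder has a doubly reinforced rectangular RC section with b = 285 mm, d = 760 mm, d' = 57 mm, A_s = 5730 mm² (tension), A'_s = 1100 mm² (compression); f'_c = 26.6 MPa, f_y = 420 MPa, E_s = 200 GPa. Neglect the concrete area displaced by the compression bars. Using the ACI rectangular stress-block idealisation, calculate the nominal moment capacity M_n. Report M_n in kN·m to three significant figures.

Assume both tension and compression steel yield.
Net tension couple steel: A_s − A'_s = 4630 mm².
a = (A_s − A'_s) f_y / (0.85 f'_c b) = 1944600/(0.85 × 26.6 × 285) = 301.78 mm.
c = a/β₁ = 301.78/0.85 = 355.04 mm; ε'_s = 0.003(c − d')/c = 0.0025 ≥ f_y/E_s = 0.0021, so compression steel does yield.
M_n = (A_s − A'_s) f_y (d − a/2) + A'_s f_y (d − d') = [1944600 × (760 − 150.89) + 462000 × (760 − 57)] × 10⁻⁶ = 1184.48 + 324.79 = 1509.27 kN·m.

M_n ≈ 1510 kN·m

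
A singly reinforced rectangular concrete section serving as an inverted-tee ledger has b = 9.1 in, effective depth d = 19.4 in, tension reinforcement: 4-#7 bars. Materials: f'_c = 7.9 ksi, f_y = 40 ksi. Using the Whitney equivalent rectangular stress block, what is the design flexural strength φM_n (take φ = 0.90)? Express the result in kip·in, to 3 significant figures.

φM_n ≈ 1610 kip·in

A_s = 4 × 0.6 = 2.4 in².
T = A_s f_y = 2.4 × 40 = 96 kips.
a = T/(0.85 f'_c b) = 96/(0.85 × 7.9 × 9.1) = 1.571 in.
M_n = T(d − a/2) = 96 × (19.4 − 0.7855) = 1787.0 kip·in.
φM_n = 0.90 × 1787.0 = 1608.3 kip·in.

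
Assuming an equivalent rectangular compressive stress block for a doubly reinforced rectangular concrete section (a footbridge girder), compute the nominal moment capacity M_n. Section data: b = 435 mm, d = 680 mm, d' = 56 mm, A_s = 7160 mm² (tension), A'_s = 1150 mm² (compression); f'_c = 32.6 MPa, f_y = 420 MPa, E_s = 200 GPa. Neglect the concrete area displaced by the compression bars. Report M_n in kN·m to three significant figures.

M_n ≈ 1750 kN·m

Assume both tension and compression steel yield.
Net tension couple steel: A_s − A'_s = 6010 mm².
a = (A_s − A'_s) f_y / (0.85 f'_c b) = 2524200/(0.85 × 32.6 × 435) = 209.41 mm.
c = a/β₁ = 209.41/0.817 = 256.32 mm; ε'_s = 0.003(c − d')/c = 0.0023 ≥ f_y/E_s = 0.0021, so compression steel does yield.
M_n = (A_s − A'_s) f_y (d − a/2) + A'_s f_y (d − d') = [2524200 × (680 − 104.705) + 483000 × (680 − 56)] × 10⁻⁶ = 1452.16 + 301.39 = 1753.55 kN·m.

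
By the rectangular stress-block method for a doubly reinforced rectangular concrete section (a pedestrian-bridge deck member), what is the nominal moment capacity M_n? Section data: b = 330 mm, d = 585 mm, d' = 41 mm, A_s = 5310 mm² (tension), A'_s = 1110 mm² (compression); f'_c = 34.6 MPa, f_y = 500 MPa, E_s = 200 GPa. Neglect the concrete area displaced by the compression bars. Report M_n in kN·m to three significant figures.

Assume both tension and compression steel yield.
Net tension couple steel: A_s − A'_s = 4200 mm².
a = (A_s − A'_s) f_y / (0.85 f'_c b) = 2100000/(0.85 × 34.6 × 330) = 216.38 mm.
c = a/β₁ = 216.38/0.803 = 269.46 mm; ε'_s = 0.003(c − d')/c = 0.0025 ≥ f_y/E_s = 0.0025, so compression steel does yield.
M_n = (A_s − A'_s) f_y (d − a/2) + A'_s f_y (d − d') = [2100000 × (585 − 108.19) + 555000 × (585 − 41)] × 10⁻⁶ = 1001.30 + 301.92 = 1303.22 kN·m.

M_n ≈ 1300 kN·m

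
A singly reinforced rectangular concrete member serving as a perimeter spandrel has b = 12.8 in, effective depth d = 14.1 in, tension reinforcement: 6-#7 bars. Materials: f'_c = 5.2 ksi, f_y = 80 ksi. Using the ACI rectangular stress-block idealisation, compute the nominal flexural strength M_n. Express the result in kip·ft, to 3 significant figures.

M_n ≈ 277 kip·ft

A_s = 6 × 0.6 = 3.6 in².
T = A_s f_y = 3.6 × 80 = 288 kips.
a = T/(0.85 f'_c b) = 288/(0.85 × 5.2 × 12.8) = 5.090 in.
M_n = T(d − a/2) = 288 × (14.1 − 2.545) = 3327.8 kip·in = 3327.8/12 = 277.32 kip·ft.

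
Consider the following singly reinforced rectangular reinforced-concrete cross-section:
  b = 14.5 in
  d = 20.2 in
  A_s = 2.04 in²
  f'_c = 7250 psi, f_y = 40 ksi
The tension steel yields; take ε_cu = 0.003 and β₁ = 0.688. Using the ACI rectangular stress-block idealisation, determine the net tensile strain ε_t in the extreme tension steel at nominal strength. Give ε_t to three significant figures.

a = A_s f_y/(0.85 f'_c b) = 0.913 in.
β₁ = 0.688, so c = a/β₁ = 0.913/0.688 = 1.327 in.
From the linear strain diagram with ε_cu = 0.003: ε_t = 0.003 (d − c)/c = 0.003 × (20.2 − 1.327)/1.327 = 0.0427.
Since ε_t ≥ 0.005, the section is tension-controlled.

ε_t ≈ 0.0427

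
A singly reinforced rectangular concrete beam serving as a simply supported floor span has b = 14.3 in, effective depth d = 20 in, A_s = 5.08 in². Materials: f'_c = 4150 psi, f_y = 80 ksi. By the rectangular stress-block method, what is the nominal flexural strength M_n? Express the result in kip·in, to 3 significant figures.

T = A_s f_y = 5.08 × 80 = 406.4 kips.
a = T/(0.85 f'_c b) = 406.4/(0.85 × 4.15 × 14.3) = 8.057 in.
M_n = T(d − a/2) = 406.4 × (20 − 4.0285) = 6490.8 kip·in.

M_n ≈ 6490 kip·in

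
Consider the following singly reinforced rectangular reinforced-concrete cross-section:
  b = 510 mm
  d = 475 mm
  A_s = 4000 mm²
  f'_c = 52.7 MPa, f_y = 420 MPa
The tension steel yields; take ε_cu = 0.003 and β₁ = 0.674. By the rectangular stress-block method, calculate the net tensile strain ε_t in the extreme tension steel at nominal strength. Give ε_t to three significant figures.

ε_t ≈ 0.0101

a = A_s f_y/(0.85 f'_c b) = 73.54 mm.
β₁ = 0.674, so c = a/β₁ = 73.54/0.674 = 109.11 mm.
From the linear strain diagram with ε_cu = 0.003: ε_t = 0.003 (d − c)/c = 0.003 × (475 − 109.11)/109.11 = 0.0101.
Since ε_t ≥ 0.005, the section is tension-controlled.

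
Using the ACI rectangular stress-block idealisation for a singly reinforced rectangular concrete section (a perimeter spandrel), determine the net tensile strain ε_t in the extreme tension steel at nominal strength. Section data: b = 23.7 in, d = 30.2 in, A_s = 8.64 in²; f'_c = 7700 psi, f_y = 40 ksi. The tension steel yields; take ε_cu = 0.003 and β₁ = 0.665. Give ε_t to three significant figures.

ε_t ≈ 0.0240

a = A_s f_y/(0.85 f'_c b) = 2.228 in.
β₁ = 0.665, so c = a/β₁ = 2.228/0.665 = 3.350 in.
From the linear strain diagram with ε_cu = 0.003: ε_t = 0.003 (d − c)/c = 0.003 × (30.2 − 3.350)/3.350 = 0.0240.
Since ε_t ≥ 0.005, the section is tension-controlled.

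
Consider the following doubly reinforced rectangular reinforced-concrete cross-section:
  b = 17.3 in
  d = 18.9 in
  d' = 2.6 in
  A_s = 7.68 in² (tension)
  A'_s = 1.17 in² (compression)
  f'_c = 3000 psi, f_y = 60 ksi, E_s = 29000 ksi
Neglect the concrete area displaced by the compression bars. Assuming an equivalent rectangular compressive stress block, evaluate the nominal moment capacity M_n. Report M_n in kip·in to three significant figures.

M_n ≈ 6800 kip·in

Assume both steels yield.
a = (A_s − A'_s) f_y/(0.85 f'_c b) = (7.68 − 1.17) × 60/(0.85 × 3 × 17.3) = 8.854 in.
c = a/β₁ = 8.854/0.85 = 10.416 in; ε'_s = 0.003(c − d')/c = 0.0023 ≥ ε_y = 0.0021, so the compression steel yields.
M_n = (A_s − A'_s) f_y (d − a/2) + A'_s f_y (d − d') = 390.6 × (18.9 − 4.427) + 70.2 × (18.9 − 2.6) = 5653.2 + 1144.3 = 6797.5 kip·in.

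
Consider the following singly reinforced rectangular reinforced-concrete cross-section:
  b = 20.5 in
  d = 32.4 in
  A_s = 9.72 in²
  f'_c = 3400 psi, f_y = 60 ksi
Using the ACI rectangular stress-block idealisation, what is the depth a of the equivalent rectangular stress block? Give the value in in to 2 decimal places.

a ≈ 9.84 in

T = A_s f_y = 9.72 × 60 = 583.2 kips.
a = T/(0.85 f'_c b) = 583.2/(0.85 × 3.4 × 20.5) = 9.84 in.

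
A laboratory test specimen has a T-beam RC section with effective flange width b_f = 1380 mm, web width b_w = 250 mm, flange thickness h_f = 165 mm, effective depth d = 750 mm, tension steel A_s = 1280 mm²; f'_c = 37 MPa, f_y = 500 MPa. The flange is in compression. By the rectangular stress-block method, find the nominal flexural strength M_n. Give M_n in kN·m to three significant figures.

M_n ≈ 475 kN·m

Tension: T = A_s f_y = 1280 × 500 = 640000 N.
Try a within the flange: a = T/(0.85 f'_c b_f) = 640000/(0.85 × 37 × 1380) = 14.75 mm.
Since a = 14.75 ≤ h_f = 165 mm, the stress block lies entirely in the flange; analyse as a rectangular beam of width b_f.
M_n = T(d − a/2) = 640000 × (750 − 7.375) = 475.28 × 10⁶ N·mm.
M_n = 475.28 kN·m.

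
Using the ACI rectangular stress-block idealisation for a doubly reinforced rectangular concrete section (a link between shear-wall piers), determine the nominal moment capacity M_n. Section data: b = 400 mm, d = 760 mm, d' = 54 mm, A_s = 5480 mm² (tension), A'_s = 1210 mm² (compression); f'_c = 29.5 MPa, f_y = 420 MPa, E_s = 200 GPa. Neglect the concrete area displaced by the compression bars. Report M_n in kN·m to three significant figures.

M_n ≈ 1560 kN·m

Assume both tension and compression steel yield.
Net tension couple steel: A_s − A'_s = 4270 mm².
a = (A_s − A'_s) f_y / (0.85 f'_c b) = 1793400/(0.85 × 29.5 × 400) = 178.80 mm.
c = a/β₁ = 178.80/0.839 = 213.11 mm; ε'_s = 0.003(c − d')/c = 0.0022 ≥ f_y/E_s = 0.0021, so compression steel does yield.
M_n = (A_s − A'_s) f_y (d − a/2) + A'_s f_y (d − d') = [1793400 × (760 − 89.4) + 508200 × (760 − 54)] × 10⁻⁶ = 1202.65 + 358.79 = 1561.44 kN·m.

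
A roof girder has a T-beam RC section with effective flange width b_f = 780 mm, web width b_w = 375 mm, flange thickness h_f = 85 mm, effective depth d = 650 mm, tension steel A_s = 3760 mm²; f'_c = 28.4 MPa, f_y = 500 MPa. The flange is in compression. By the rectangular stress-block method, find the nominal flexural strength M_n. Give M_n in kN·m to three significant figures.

Tension: T = A_s f_y = 3760 × 500 = 1880000 N.
Try a within the flange: a = T/(0.85 f'_c b_f) = 1880000/(0.85 × 28.4 × 780) = 99.84 mm.
a = 99.84 > h_f = 85 mm: the block extends into the web. Split into flange-overhang and web parts.
C_f = 0.85 f'_c (b_f − b_w) h_f = 0.85 × 28.4 × (780 − 375) × 85 = 831020 N.
Remaining web compression depth: a_w = (T − C_f)/(0.85 f'_c b_w) = (1880000 − 831020)/(0.85 × 28.4 × 375) = 115.88 mm.
M_n = C_f(d − h_f/2) + (T − C_f)(d − a_w/2) = 831020 × (650 − 42.5) + 1048980 × (650 − 57.94) = 504.84 + 621.06 = 1125.90 × 10⁶ N·mm.
M_n = 1125.90 kN·m.

M_n ≈ 1130 kN·m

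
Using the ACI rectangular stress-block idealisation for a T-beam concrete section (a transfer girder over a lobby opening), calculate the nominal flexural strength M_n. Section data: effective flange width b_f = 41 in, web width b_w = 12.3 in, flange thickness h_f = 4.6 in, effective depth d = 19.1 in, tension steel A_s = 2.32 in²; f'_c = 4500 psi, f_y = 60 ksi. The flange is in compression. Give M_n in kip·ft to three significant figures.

M_n ≈ 216 kip·ft

Tension: T = A_s f_y = 2.32 × 60 = 139.2 kips.
Try a within the flange: a = T/(0.85 f'_c b_f) = 139.2/(0.85 × 4.5 × 41) = 0.888 in.
Since a = 0.888 ≤ h_f = 4.6 in, the stress block lies entirely in the flange; analyse as a rectangular beam of width b_f.
M_n = T(d − a/2) = 139.2 × (19.1 − 0.444) = 2596.9 kip·in.
M_n = 2596.9/12 = 216.41 kip·ft.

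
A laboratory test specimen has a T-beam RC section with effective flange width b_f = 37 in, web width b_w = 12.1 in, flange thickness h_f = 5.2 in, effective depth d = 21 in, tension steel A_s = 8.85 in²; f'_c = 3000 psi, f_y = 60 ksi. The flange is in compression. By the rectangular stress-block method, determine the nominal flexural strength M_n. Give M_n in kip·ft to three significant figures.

Tension: T = A_s f_y = 8.85 × 60 = 531 kips.
Try a within the flange: a = T/(0.85 f'_c b_f) = 531/(0.85 × 3 × 37) = 5.628 in.
a = 5.628 > h_f = 5.2 in: the block extends into the web. Split into flange-overhang and web parts.
C_f = 0.85 f'_c (b_f − b_w) h_f = 0.85 × 3 × (37 − 12.1) × 5.2 = 330.2 kips.
Remaining web compression depth: a_w = (T − C_f)/(0.85 f'_c b_w) = (531 − 330.2)/(0.85 × 3 × 12.1) = 6.508 in.
M_n = C_f(d − h_f/2) + (T − C_f)(d − a_w/2) = 330.2 × (21 − 2.6) + 200.8 × (21 − 3.254) = 6075.7 + 3563.4 = 9639.1 kip·in.
M_n = 9639.1/12 = 803.26 kip·ft.

M_n ≈ 803 kip·ft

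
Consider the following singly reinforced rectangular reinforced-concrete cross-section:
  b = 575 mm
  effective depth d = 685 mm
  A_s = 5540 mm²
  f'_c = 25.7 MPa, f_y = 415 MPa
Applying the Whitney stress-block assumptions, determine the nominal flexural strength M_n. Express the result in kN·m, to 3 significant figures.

T = A_s f_y = 5540 × 415 = 2299100 N = 2299.1 kN.
From C = T: a = T/(0.85 f'_c b) = 2299100/(0.85 × 25.7 × 575) = 183.04 mm.
M_n = T(d − a/2) = 2299.1 kN × (685 − 91.52) mm = 1364.47 kN·m.

M_n ≈ 1360 kN·m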